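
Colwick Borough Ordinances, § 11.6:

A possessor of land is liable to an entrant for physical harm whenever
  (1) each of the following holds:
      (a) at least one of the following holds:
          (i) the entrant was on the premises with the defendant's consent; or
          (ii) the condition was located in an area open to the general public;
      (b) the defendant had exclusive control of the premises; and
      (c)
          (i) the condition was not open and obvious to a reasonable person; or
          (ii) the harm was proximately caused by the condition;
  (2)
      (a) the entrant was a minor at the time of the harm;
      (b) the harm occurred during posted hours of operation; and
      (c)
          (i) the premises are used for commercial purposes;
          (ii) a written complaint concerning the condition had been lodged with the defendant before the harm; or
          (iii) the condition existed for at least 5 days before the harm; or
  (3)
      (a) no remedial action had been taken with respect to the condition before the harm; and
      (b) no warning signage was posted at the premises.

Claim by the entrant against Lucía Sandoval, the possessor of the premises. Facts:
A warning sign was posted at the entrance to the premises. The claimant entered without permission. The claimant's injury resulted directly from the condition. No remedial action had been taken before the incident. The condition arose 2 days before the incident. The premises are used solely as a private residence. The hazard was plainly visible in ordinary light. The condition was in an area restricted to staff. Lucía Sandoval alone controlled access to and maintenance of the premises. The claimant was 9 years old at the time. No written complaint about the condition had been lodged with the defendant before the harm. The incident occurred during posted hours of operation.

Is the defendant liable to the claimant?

No — not liable.

(i) consent to enter — fails.
(ii) public area — not met.
(a): F OR F → false.
(b) exclusive control — met.
(i) not open/obvious — fails.
(ii) proximate cause — satisfied.
(c) = F OR T = true.
(1): F AND T AND T → false.
(a) entrant a minor — satisfied.
(b) during posted hours — satisfied.
(i) commercial use — not satisfied.
(ii) complaint lodged — not met.
(iii) condition ≥5 days old — not satisfied.
(c): F OR F OR F → false.
(2) = T AND T AND F = false.
(a) no remedial action — holds.
(b) no signage posted — not met.
(3): T AND F → false.
Overall: F OR F OR F → false.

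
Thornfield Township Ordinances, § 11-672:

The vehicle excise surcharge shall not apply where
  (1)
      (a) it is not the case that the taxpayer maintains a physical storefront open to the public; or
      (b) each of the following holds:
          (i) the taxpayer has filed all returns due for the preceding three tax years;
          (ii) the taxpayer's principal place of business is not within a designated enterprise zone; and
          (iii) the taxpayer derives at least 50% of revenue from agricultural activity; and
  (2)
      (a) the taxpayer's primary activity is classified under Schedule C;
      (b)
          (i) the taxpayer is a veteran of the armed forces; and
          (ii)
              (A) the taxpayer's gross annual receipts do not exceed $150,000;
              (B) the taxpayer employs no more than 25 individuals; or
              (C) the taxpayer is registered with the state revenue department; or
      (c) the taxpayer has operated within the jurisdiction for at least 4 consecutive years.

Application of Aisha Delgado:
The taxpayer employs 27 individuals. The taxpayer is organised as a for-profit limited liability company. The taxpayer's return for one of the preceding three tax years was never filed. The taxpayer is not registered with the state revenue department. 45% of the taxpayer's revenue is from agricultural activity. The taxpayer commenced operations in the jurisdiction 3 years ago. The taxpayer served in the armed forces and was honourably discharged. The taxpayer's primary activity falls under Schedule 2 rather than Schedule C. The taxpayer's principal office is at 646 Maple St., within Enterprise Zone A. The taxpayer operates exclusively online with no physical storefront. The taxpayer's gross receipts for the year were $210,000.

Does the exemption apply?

No — not exempt.

(a) not (has storefront) — holds.
(i) returns current — not satisfied.
(ii) not (in enterprise zone) — not satisfied.
(iii) ≥50% agricultural — not satisfied.
(b): F AND F AND F → false.
So (1) is satisfied (T OR F).
(a) Schedule C activity — not met.
(i) veteran — met.
(A) receipts ≤ $150,000 — fails.
(B) ≤ 25 employees — not met.
(C) state-registered — not met.
So (ii) is not satisfied (F OR F OR F).
So (b) is not satisfied (T AND F).
(c) ≥ 4 yrs in jurisdiction — not satisfied.
(2): F OR F OR F → false.
Overall = T AND F = false.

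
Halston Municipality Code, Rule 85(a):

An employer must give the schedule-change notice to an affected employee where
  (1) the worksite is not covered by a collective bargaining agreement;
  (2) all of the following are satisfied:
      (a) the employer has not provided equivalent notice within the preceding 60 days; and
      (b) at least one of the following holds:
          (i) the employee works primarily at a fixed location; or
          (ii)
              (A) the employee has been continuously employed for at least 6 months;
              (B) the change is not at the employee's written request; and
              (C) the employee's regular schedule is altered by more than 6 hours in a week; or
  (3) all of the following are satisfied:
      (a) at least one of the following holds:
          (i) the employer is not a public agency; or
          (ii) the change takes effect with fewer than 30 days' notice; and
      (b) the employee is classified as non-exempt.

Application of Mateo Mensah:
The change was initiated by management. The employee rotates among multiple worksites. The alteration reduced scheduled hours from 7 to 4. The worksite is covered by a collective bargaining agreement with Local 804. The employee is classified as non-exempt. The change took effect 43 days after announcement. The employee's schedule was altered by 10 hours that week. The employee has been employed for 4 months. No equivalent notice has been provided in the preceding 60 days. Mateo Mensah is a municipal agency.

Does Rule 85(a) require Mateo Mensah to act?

(1) no CBA — not met.
(a) no recent notice — met.
(i) fixed location — fails.
(A) tenure ≥ 6 mo. — fails.
(B) not employee-requested — satisfied.
(C) schedule shift > 6h — met.
So (ii) is not satisfied (F AND T AND T).
(b): F OR F → false.
(2): T AND F → false.
(i) not (public agency) — not satisfied.
(ii) < 30 days' notice — not satisfied.
(a) = F OR F = false.
(b) non-exempt — satisfied.
So (3) is not satisfied (F AND T).
So Overall is not satisfied (F OR F OR F).

No — not required.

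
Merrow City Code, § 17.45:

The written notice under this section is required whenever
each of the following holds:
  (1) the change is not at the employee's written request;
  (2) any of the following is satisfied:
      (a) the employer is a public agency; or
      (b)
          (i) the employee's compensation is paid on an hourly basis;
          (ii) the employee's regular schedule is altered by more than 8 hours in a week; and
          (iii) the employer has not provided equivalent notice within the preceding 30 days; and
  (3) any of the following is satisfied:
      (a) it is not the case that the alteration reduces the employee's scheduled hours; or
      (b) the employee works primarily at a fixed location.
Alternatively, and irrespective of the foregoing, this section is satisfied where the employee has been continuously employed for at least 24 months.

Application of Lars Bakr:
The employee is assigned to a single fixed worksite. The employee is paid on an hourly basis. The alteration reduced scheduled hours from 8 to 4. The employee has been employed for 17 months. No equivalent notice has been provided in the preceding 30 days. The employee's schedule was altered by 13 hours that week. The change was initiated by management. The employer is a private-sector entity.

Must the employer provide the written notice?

Yes — required.

(1) not employee-requested — holds.
(a) public agency — not satisfied.
(i) hourly-paid — met.
(ii) schedule shift > 8h — satisfied.
(iii) no recent notice — satisfied.
(b): T AND T AND T → true.
(2) = F OR T = true.
(a) not (hours reduced) — not met.
(b) fixed location — holds.
So (3) is satisfied (F OR T).
So Overall is satisfied (T AND T AND T).
Exception (tenure ≥ 24 mo.) — not satisfied.
Result: main true OR exception false → true.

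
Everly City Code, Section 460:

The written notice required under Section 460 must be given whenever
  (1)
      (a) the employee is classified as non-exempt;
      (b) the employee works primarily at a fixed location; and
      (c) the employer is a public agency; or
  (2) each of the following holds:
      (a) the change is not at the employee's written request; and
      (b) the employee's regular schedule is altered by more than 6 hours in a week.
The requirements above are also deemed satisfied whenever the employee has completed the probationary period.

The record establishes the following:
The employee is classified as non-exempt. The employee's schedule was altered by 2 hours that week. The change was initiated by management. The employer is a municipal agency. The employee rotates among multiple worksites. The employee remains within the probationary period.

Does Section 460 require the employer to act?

No — not required.

(a) non-exempt — met.
(b) fixed location — not satisfied.
(c) public agency — met.
So (1) is not satisfied (T AND F AND T).
(a) not employee-requested — holds.
(b) schedule shift > 6h — not met.
(2): T AND F → false.
Overall = F OR F = false.
Exception (past probation) — not satisfied.
Result: main false OR exception false → false.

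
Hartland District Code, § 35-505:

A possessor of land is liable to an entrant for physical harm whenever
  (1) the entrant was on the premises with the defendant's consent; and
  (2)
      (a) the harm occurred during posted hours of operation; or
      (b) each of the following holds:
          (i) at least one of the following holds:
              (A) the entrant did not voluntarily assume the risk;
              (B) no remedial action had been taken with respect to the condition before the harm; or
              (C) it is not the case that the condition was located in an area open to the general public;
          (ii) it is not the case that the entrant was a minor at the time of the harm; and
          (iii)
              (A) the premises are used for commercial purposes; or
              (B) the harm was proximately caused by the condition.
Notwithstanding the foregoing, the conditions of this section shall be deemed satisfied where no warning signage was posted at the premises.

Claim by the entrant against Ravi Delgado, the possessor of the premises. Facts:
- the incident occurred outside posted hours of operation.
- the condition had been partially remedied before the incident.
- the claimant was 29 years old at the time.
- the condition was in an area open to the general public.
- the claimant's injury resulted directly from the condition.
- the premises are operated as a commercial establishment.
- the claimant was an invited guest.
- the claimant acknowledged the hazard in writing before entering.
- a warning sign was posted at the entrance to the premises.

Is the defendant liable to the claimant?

No — not liable.

(1) consent to enter — holds.
(a) during posted hours — not satisfied.
(A) no assumed risk — not met.
(B) no remedial action — not met.
(C) not (public area) — not satisfied.
(i) = F OR F OR F = false.
(ii) not (entrant a minor) — met.
(A) commercial use — met.
(B) proximate cause — satisfied.
So (iii) is satisfied (T OR T).
So (b) is not satisfied (F AND T AND T).
(2) = F OR F = false.
Overall: T AND F → false.
Exception (no signage posted) — not satisfied.
Result: main false OR exception false → false.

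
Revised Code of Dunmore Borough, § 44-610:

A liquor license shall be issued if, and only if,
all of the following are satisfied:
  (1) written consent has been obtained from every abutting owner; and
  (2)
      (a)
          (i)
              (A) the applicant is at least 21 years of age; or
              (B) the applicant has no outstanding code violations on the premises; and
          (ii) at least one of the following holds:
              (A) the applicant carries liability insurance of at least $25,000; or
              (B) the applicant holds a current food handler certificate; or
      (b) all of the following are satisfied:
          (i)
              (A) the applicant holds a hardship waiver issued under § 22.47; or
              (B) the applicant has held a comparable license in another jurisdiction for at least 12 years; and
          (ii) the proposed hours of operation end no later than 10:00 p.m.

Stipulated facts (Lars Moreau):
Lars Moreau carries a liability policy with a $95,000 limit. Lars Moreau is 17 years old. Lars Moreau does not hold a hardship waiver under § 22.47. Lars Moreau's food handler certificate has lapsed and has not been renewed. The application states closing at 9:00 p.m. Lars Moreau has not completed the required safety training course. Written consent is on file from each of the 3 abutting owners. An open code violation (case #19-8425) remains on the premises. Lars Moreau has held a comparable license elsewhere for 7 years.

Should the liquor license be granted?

No — denied.

(1) all abutters consent — satisfied.
(A) age ≥ 21 — fails.
(B) no code violations — not met.
(i): F OR F → false.
(A) insurance ≥ $25,000 — holds.
(B) food handler cert. — fails.
(ii) = T OR F = true.
So (a) is not satisfied (F AND T).
(A) hardship waiver — not met.
(B) prior license ≥ 12 yr — fails.
(i): F OR F → false.
(ii) closes by 10 p.m. — met.
So (b) is not satisfied (F AND T).
(2) = F OR F = false.
Overall: T AND F → false.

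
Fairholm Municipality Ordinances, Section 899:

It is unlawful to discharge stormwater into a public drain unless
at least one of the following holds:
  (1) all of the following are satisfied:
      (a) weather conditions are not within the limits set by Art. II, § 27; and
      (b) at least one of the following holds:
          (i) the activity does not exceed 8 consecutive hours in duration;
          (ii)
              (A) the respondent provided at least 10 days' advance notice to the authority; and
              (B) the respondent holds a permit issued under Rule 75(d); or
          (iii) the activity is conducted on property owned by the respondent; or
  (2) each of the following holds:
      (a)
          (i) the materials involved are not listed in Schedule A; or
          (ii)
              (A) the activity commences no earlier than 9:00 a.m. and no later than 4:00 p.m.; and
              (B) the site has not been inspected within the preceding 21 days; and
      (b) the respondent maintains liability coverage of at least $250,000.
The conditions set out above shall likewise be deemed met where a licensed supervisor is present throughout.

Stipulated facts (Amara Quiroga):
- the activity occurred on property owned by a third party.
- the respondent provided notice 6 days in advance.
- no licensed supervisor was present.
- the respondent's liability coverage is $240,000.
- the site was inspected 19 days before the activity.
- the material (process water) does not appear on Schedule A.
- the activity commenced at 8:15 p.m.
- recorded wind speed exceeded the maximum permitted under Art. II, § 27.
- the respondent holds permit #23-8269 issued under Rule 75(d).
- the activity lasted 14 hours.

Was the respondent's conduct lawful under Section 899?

No — unlawful.

(a) not (weather ok) — met.
(i) ≤ 8 hrs duration — not met.
(A) ≥10 days' notice — not satisfied.
(B) holds permit — holds.
(ii) = F AND T = false.
(iii) own property — fails.
(b): F OR F OR F → false.
So (1) is not satisfied (T AND F).
(i) not (Schedule A material) — satisfied.
(A) start within hours — fails.
(B) not (site inspected) — not satisfied.
(ii) = F AND F = false.
(a): T OR F → true.
(b) coverage ≥ $250,000 — not satisfied.
So (2) is not satisfied (T AND F).
Overall = F OR F = false.
Exception (supervisor present) — not satisfied.
Result: main false OR exception false → false.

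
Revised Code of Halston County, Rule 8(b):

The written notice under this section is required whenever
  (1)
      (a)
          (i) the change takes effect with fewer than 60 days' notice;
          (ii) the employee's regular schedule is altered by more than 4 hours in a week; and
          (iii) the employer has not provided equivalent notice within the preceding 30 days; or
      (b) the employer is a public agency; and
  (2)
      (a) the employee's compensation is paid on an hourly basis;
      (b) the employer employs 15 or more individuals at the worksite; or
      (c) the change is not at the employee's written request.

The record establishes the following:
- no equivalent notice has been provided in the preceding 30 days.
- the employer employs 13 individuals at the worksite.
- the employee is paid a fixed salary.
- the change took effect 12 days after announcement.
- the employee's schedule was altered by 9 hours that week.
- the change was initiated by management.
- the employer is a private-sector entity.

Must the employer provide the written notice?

(i) < 60 days' notice — holds.
(ii) schedule shift > 4h — holds.
(iii) no recent notice — satisfied.
(a): T AND T AND T → true.
(b) public agency — not satisfied.
(1): T OR F → true.
(a) hourly-paid — fails.
(b) ≥ 15 at site — not satisfied.
(c) not employee-requested — met.
(2): F OR F OR T → true.
So Overall is satisfied (T AND T).

Yes — required.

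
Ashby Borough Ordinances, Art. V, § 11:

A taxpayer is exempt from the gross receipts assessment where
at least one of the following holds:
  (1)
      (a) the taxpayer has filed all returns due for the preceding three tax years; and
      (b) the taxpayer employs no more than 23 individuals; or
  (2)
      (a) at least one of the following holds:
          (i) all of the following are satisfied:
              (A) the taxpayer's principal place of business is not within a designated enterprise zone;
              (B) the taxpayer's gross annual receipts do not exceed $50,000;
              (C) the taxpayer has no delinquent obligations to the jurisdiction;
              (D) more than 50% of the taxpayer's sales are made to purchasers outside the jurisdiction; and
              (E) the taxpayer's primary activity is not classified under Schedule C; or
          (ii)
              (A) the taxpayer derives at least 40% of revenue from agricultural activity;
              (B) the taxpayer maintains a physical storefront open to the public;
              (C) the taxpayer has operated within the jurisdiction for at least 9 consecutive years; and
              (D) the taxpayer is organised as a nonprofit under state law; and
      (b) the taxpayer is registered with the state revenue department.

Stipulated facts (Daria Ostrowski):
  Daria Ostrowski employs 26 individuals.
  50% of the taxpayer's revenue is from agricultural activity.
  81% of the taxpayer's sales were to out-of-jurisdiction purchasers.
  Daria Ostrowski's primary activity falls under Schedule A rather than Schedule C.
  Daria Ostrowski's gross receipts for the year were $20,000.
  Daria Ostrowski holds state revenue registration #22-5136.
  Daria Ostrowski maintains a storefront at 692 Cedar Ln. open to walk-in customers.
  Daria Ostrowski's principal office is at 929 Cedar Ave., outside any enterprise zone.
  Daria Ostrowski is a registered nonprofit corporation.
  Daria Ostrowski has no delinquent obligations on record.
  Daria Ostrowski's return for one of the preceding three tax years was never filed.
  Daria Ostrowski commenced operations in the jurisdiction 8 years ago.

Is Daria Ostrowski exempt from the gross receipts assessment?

(a) returns current — fails.
(b) ≤ 23 employees — fails.
(1) = F AND F = false.
(A) not (in enterprise zone) — satisfied.
(B) receipts ≤ $50,000 — met.
(C) no delinquency — met.
(D) >50% out-of-jur. sales — met.
(E) not (Schedule C activity) — met.
(i) = T AND T AND T AND T AND T = true.
(A) ≥40% agricultural — satisfied.
(B) has storefront — satisfied.
(C) ≥ 9 yrs in jurisdiction — not satisfied.
(D) nonprofit — met.
(ii) = T AND T AND F AND T = false.
So (a) is satisfied (T OR F).
(b) state-registered — satisfied.
(2) = T AND T = true.
Overall = F OR T = true.

Yes — exempt.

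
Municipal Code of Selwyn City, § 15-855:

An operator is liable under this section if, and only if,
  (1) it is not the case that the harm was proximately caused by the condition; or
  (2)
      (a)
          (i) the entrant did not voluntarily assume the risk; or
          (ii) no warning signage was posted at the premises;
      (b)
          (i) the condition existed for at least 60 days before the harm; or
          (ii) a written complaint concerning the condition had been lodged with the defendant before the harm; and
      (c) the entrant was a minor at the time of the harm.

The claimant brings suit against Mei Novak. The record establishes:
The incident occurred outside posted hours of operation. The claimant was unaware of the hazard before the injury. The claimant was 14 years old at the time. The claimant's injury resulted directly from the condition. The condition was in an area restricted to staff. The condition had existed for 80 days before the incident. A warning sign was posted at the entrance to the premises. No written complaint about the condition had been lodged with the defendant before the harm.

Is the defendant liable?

Yes — liable.

(1) not (proximate cause) — not satisfied.
(i) no assumed risk — holds.
(ii) no signage posted — not met.
(a): T OR F → true.
(i) condition ≥60 days old — holds.
(ii) complaint lodged — not met.
So (b) is satisfied (T OR F).
(c) entrant a minor — holds.
(2) = T AND T AND T = true.
Overall: F OR T → true.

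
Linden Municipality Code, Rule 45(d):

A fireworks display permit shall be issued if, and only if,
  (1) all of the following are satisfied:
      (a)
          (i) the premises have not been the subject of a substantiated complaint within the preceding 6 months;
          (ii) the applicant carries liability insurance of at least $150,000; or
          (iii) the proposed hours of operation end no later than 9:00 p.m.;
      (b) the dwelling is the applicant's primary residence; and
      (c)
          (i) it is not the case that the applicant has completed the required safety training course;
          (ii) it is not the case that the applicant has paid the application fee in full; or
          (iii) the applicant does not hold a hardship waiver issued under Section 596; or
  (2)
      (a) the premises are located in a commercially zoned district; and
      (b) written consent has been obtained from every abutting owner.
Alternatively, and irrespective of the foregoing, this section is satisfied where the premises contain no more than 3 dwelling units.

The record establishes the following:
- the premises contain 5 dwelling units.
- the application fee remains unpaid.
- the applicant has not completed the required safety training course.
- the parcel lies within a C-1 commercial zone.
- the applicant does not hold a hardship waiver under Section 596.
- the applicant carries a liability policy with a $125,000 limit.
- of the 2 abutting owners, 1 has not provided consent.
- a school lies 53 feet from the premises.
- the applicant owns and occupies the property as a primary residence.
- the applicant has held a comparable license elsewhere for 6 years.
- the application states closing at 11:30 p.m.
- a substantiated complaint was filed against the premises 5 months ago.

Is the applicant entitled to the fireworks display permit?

(i) no complaint in 6 mo. — not met.
(ii) insurance ≥ $150,000 — not met.
(iii) closes by 9 p.m. — fails.
So (a) is not satisfied (F OR F OR F).
(b) primary residence — met.
(i) not (safety training) — satisfied.
(ii) not (fee paid) — holds.
(iii) not (hardship waiver) — holds.
(c): T OR T OR T → true.
So (1) is not satisfied (F AND T AND T).
(a) commercially zoned — holds.
(b) all abutters consent — not satisfied.
(2): T AND F → false.
Overall: F OR F → false.
Exception (≤ 3 units) — not satisfied.
Result: main false OR exception false → false.

No — denied.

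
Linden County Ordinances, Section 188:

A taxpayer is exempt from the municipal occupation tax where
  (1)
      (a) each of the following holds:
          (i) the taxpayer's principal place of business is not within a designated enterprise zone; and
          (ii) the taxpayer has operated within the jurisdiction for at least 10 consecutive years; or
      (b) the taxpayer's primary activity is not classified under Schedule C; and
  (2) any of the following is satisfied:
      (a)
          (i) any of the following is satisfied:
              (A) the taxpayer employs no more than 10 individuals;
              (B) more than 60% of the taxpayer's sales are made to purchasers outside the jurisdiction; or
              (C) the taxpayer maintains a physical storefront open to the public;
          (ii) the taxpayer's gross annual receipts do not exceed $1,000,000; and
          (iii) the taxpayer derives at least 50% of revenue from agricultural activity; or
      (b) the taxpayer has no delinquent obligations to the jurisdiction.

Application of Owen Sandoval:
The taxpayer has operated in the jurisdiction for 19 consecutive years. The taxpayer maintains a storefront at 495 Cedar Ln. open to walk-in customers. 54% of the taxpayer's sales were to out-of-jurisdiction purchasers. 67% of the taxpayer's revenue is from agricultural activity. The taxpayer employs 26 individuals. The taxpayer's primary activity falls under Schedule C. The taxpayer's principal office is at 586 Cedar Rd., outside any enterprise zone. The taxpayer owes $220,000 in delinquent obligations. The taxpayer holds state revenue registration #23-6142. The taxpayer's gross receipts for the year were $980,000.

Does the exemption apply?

(i) not (in enterprise zone) — holds.
(ii) ≥ 10 yrs in jurisdiction — holds.
(a): T AND T → true.
(b) not (Schedule C activity) — not satisfied.
(1): T OR F → true.
(A) ≤ 10 employees — not met.
(B) >60% out-of-jur. sales — fails.
(C) has storefront — satisfied.
So (i) is satisfied (F OR F OR T).
(ii) receipts ≤ $1,000,000 — holds.
(iii) ≥50% agricultural — holds.
(a) = T AND T AND T = true.
(b) no delinquency — fails.
(2): T OR F → true.
Overall = T AND T = true.

Yes — exempt.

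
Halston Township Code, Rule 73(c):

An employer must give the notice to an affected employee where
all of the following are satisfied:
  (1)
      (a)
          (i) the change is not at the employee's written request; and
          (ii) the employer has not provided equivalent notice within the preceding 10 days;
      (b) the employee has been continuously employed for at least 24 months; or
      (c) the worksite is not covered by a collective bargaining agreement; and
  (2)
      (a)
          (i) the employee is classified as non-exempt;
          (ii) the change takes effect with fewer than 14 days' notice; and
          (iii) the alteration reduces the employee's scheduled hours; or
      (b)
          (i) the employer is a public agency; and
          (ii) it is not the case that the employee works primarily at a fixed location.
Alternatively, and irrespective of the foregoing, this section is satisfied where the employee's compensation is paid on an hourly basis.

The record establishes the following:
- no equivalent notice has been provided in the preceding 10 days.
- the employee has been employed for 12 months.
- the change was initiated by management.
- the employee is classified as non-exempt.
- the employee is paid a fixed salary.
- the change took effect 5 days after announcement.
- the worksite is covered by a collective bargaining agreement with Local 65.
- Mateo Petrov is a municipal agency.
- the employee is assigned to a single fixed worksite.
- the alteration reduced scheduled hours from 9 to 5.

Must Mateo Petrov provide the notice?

Yes — required.

(i) not employee-requested — holds.
(ii) no recent notice — met.
(a): T AND T → true.
(b) tenure ≥ 24 mo. — not met.
(c) no CBA — fails.
(1) = T OR F OR F = true.
(i) non-exempt — met.
(ii) < 14 days' notice — met.
(iii) hours reduced — satisfied.
(a) = T AND T AND T = true.
(i) public agency — satisfied.
(ii) not (fixed location) — fails.
(b) = T AND F = false.
So (2) is satisfied (T OR F).
So Overall is satisfied (T AND T).
Exception (hourly-paid) — not satisfied.
Result: main true OR exception false → true.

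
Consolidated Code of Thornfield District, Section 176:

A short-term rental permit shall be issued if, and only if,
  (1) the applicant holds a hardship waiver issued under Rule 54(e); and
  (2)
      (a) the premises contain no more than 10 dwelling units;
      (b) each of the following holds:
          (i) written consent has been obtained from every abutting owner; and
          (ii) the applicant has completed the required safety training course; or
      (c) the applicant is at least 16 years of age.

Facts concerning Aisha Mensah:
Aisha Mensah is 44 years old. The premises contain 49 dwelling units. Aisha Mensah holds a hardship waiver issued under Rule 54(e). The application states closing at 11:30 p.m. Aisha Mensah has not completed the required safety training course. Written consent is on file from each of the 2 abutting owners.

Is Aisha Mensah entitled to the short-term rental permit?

(1) hardship waiver — satisfied.
(a) ≤ 10 units — not satisfied.
(i) all abutters consent — satisfied.
(ii) safety training — not satisfied.
So (b) is not satisfied (T AND F).
(c) age ≥ 16 — holds.
(2) = F OR F OR T = true.
Overall = T AND T = true.

Yes — granted.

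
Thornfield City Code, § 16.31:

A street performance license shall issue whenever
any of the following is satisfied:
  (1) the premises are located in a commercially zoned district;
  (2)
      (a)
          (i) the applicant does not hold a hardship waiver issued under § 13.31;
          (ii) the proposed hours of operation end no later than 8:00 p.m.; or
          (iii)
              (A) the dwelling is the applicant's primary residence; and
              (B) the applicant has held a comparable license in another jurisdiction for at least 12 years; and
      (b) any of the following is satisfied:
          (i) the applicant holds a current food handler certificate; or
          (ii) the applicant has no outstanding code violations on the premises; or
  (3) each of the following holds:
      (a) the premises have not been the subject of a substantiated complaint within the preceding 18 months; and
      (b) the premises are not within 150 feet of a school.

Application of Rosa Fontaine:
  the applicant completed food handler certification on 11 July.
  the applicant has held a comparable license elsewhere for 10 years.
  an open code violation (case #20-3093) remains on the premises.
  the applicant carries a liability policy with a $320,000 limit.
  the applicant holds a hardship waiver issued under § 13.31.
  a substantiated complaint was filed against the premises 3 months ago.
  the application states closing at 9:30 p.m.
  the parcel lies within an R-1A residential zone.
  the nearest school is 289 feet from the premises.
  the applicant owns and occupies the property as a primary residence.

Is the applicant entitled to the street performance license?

(1) commercially zoned — not met.
(i) not (hardship waiver) — not satisfied.
(ii) closes by 8 p.m. — not met.
(A) primary residence — holds.
(B) prior license ≥ 12 yr — not met.
(iii) = T AND F = false.
(a) = F OR F OR F = false.
(i) food handler cert. — satisfied.
(ii) no code violations — not satisfied.
(b) = T OR F = true.
So (2) is not satisfied (F AND T).
(a) no complaint in 18 mo. — not satisfied.
(b) ≥150 ft from school — met.
(3): F AND T → false.
Overall = F OR F OR F = false.

No — denied.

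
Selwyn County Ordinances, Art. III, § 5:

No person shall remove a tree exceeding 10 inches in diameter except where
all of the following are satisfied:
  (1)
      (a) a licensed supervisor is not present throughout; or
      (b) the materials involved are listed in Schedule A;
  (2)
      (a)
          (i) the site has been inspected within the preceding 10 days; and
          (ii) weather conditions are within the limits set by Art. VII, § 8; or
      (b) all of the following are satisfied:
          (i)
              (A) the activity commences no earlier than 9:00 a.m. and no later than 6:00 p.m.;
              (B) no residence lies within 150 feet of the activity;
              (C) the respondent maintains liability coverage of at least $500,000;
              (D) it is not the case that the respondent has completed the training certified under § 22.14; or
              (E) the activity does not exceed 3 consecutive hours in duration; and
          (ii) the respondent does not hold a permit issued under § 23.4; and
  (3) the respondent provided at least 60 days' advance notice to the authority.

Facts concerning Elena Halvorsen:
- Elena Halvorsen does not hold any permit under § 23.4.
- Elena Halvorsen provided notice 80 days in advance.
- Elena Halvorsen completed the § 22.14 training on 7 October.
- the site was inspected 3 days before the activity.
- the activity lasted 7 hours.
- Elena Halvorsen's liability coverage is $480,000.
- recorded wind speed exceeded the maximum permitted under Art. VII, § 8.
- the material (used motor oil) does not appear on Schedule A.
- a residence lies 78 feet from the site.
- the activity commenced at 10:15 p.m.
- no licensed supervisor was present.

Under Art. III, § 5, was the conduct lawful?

(a) not (supervisor present) — met.
(b) Schedule A material — not satisfied.
(1) = T OR F = true.
(i) site inspected — holds.
(ii) weather ok — not satisfied.
So (a) is not satisfied (T AND F).
(A) start within hours — not satisfied.
(B) no residence in 150 ft — fails.
(C) coverage ≥ $500,000 — not met.
(D) not (training certified) — not satisfied.
(E) ≤ 3 hrs duration — fails.
(i): F OR F OR F OR F OR F → false.
(ii) not (holds permit) — met.
So (b) is not satisfied (F AND T).
So (2) is not satisfied (F OR F).
(3) ≥60 days' notice — met.
So Overall is not satisfied (T AND F AND T).

No — unlawful.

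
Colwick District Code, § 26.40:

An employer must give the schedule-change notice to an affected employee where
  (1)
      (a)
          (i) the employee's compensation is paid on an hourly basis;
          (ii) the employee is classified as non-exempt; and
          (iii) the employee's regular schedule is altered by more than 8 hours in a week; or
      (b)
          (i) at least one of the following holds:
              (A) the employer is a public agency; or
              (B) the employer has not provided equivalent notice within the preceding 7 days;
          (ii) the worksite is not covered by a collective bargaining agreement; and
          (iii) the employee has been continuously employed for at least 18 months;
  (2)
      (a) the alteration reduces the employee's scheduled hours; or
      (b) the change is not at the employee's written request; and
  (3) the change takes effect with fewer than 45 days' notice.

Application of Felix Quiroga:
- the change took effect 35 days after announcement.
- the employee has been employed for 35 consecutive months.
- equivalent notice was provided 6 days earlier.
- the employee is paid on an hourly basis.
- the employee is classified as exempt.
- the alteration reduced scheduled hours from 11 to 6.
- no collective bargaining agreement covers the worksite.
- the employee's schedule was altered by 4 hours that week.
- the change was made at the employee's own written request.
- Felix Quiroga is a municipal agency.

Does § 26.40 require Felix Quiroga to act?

Yes — required.

(i) hourly-paid — satisfied.
(ii) non-exempt — not met.
(iii) schedule shift > 8h — not satisfied.
(a) = T AND F AND F = false.
(A) public agency — holds.
(B) no recent notice — not met.
(i) = T OR F = true.
(ii) no CBA — holds.
(iii) tenure ≥ 18 mo. — satisfied.
So (b) is satisfied (T AND T AND T).
(1) = F OR T = true.
(a) hours reduced — holds.
(b) not employee-requested — not met.
So (2) is satisfied (T OR F).
(3) < 45 days' notice — satisfied.
Overall = T AND T AND T = true.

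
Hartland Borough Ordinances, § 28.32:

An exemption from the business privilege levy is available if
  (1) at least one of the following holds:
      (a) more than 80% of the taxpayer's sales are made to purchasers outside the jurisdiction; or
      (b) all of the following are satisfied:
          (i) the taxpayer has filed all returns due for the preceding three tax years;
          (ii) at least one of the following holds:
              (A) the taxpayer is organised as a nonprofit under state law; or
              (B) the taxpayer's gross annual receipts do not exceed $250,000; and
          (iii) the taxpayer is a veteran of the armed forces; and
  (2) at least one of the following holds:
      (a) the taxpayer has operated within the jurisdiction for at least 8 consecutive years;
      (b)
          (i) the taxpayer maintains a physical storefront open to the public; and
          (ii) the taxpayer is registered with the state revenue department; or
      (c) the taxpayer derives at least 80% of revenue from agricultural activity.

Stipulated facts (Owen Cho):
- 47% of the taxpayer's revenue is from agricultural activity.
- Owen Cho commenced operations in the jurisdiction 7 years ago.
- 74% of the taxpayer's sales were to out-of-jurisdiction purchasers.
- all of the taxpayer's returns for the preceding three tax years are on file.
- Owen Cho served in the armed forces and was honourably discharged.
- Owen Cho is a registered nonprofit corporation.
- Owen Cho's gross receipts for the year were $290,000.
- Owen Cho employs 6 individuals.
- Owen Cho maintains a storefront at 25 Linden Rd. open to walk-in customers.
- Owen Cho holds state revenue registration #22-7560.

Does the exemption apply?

Yes — exempt.

(a) >80% out-of-jur. sales — not met.
(i) returns current — satisfied.
(A) nonprofit — holds.
(B) receipts ≤ $250,000 — not satisfied.
(ii): T OR F → true.
(iii) veteran — met.
(b) = T AND T AND T = true.
(1) = F OR T = true.
(a) ≥ 8 yrs in jurisdiction — not met.
(i) has storefront — holds.
(ii) state-registered — satisfied.
So (b) is satisfied (T AND T).
(c) ≥80% agricultural — not satisfied.
So (2) is satisfied (F OR T OR F).
So Overall is satisfied (T AND T).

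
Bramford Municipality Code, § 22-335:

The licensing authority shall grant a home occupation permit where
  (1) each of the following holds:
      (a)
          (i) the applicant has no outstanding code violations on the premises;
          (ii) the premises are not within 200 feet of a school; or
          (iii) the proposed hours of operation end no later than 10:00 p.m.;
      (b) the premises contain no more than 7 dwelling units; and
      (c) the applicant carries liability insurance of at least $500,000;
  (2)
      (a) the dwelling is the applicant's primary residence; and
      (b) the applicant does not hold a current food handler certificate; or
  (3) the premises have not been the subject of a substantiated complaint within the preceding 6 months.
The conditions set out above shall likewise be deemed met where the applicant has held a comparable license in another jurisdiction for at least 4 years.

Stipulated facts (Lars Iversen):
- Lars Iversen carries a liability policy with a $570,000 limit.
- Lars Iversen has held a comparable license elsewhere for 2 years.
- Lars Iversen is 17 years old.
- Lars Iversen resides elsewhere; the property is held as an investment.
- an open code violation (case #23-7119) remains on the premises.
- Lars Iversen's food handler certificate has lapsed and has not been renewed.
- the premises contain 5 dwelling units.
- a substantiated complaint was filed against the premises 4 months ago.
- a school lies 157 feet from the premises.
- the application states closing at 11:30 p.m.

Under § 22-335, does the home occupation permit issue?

(i) no code violations — not satisfied.
(ii) ≥200 ft from school — fails.
(iii) closes by 10 p.m. — not satisfied.
(a) = F OR F OR F = false.
(b) ≤ 7 units — met.
(c) insurance ≥ $500,000 — satisfied.
(1) = F AND T AND T = false.
(a) primary residence — not met.
(b) not (food handler cert.) — satisfied.
(2): F AND T → false.
(3) no complaint in 6 mo. — not met.
Overall: F OR F OR F → false.
Exception (prior license ≥ 4 yr) — not satisfied.
Result: main false OR exception false → false.

No — denied.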